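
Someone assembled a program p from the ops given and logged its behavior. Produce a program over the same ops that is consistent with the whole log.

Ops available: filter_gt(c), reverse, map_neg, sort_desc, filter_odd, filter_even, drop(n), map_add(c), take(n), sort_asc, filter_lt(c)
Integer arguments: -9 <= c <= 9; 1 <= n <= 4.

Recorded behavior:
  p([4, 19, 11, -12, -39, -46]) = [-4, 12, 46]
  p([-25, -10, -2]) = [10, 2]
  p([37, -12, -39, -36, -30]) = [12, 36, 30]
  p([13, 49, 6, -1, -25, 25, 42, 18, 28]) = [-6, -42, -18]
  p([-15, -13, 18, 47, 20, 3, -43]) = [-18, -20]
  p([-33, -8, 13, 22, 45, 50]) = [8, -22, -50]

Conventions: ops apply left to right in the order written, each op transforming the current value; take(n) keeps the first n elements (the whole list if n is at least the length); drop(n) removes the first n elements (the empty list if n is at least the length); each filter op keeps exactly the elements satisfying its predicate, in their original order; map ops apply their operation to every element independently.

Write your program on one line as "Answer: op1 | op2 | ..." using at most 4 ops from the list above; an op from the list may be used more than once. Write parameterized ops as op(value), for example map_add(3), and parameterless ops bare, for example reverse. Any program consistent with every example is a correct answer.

filter_even | map_neg | take(3)

Check, running the answer program on each example:
  [4, 19, 11, -12, -39, -46] -> [4, -12, -46] -> [-4, 12, 46] -> [-4, 12, 46]
  [-25, -10, -2] -> [-10, -2] -> [10, 2] -> [10, 2]
  [37, -12, -39, -36, -30] -> [-12, -36, -30] -> [12, 36, 30] -> [12, 36, 30]
  [13, 49, 6, -1, -25, 25, 42, 18, 28] -> [6, 42, 18, 28] -> [-6, -42, -18, -28] -> [-6, -42, -18]
  [-15, -13, 18, 47, 20, 3, -43] -> [18, 20] -> [-18, -20] -> [-18, -20]
  [-33, -8, 13, 22, 45, 50] -> [-8, 22, 50] -> [8, -22, -50] -> [8, -22, -50]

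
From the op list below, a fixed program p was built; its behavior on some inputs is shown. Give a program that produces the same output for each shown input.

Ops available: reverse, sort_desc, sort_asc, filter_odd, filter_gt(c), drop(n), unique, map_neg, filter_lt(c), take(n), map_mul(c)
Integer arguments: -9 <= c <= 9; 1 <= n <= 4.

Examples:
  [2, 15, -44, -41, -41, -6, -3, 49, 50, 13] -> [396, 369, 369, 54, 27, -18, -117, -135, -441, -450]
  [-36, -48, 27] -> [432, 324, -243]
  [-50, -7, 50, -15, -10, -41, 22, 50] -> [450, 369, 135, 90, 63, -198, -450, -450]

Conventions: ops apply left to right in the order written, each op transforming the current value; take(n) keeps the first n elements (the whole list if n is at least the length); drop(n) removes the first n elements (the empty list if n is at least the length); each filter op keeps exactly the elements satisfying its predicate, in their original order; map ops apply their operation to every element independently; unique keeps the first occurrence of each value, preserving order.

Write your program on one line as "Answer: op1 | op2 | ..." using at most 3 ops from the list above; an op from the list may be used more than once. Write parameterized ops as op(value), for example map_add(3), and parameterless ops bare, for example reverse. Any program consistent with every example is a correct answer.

sort_asc | map_mul(-9)

Check, running the answer program on each example:
  [2, 15, -44, -41, -41, -6, -3, 49, 50, 13] -> [-44, -41, -41, -6, -3, 2, 13, 15, 49, 50] -> [396, 369, 369, 54, 27, -18, -117, -135, -441, -450]
  [-36, -48, 27] -> [-48, -36, 27] -> [432, 324, -243]
  [-50, -7, 50, -15, -10, -41, 22, 50] -> [-50, -41, -15, -10, -7, 22, 50, 50] -> [450, 369, 135, 90, 63, -198, -450, -450]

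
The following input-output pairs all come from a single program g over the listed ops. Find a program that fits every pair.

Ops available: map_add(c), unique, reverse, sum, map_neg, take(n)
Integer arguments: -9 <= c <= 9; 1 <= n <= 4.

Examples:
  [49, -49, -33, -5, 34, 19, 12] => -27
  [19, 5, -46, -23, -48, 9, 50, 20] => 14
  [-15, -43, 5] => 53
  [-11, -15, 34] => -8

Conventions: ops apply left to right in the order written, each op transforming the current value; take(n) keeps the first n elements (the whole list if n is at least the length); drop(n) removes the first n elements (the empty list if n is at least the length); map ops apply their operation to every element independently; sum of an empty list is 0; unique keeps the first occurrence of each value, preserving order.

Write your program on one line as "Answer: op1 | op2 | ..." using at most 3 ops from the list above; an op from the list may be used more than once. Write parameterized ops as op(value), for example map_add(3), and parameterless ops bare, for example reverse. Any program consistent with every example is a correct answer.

map_neg | sum

Check, running the answer program on each example:
  [49, -49, -33, -5, 34, 19, 12] -> [-49, 49, 33, 5, -34, -19, -12] -> -27
  [19, 5, -46, -23, -48, 9, 50, 20] -> [-19, -5, 46, 23, 48, -9, -50, -20] -> 14
  [-15, -43, 5] -> [15, 43, -5] -> 53
  [-11, -15, 34] -> [11, 15, -34] -> -8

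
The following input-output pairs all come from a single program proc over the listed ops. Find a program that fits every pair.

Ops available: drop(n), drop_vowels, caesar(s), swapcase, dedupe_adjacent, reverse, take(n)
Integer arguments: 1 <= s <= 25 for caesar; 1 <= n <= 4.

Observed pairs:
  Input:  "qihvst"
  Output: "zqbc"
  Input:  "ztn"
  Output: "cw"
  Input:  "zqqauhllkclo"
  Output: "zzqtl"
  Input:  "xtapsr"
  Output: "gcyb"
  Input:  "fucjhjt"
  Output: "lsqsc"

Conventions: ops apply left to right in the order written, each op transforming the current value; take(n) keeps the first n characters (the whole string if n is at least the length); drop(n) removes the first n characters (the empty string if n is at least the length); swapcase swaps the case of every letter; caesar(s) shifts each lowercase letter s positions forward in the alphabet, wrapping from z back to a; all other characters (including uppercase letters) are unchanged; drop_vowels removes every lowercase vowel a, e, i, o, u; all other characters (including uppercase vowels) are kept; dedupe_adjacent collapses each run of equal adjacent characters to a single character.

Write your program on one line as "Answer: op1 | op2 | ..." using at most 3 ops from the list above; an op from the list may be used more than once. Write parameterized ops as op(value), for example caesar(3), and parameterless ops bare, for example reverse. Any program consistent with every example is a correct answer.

drop_vowels | caesar(9) | drop_vowels

Check, running the answer program on each example:
  "qihvst" -> "qhvst" -> "zqebc" -> "zqbc"
  "ztn" -> "ztn" -> "icw" -> "cw"
  "zqqauhllkclo" -> "zqqhllkcl" -> "izzquutlu" -> "zzqtl"
  "xtapsr" -> "xtpsr" -> "gcyba" -> "gcyb"
  "fucjhjt" -> "fcjhjt" -> "olsqsc" -> "lsqsc"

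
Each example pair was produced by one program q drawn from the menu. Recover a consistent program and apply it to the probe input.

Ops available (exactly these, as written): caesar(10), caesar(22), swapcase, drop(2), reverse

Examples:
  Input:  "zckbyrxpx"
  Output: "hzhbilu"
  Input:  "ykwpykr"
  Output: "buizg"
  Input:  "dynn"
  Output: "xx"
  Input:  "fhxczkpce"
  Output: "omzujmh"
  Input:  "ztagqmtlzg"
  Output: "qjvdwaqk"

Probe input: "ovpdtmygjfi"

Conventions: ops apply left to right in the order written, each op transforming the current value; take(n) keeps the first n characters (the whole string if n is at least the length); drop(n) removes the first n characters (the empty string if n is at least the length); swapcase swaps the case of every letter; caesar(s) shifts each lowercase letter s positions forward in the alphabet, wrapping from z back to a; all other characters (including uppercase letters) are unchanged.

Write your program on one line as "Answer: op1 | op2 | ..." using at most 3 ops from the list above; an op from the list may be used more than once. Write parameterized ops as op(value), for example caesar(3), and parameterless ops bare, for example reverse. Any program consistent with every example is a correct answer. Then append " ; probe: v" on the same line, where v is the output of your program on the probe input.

drop(2) | caesar(10) | reverse ; probe: "sptqiwdnz"

Check, running the answer program on each example:
  "zckbyrxpx" -> "kbyrxpx" -> "ulibhzh" -> "hzhbilu"
  "ykwpykr" -> "wpykr" -> "gziub" -> "buizg"
  "dynn" -> "nn" -> "xx" -> "xx"
  "fhxczkpce" -> "xczkpce" -> "hmjuzmo" -> "omzujmh"
  "ztagqmtlzg" -> "agqmtlzg" -> "kqawdvjq" -> "qjvdwaqk"
  probe: "ovpdtmygjfi" -> "pdtmygjfi" -> "zndwiqtps" -> "sptqiwdnz"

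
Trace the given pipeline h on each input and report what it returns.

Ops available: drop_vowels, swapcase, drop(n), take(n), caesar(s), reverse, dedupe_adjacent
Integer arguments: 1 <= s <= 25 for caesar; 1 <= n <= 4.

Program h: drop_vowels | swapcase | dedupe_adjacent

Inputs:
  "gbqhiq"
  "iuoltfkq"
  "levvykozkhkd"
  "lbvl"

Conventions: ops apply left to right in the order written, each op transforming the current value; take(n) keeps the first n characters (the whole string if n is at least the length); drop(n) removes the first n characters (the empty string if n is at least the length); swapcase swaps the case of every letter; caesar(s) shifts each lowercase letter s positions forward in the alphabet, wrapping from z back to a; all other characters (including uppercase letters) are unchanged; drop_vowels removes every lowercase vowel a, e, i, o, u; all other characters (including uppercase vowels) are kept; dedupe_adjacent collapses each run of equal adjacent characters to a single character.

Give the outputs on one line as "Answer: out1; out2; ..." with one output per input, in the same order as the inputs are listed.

"GBQHQ"; "LTFKQ"; "LVYKZKHKD"; "LBVL"

Execution, op by op:
  "gbqhiq" -> "gbqhq" -> "GBQHQ" -> "GBQHQ"
  "iuoltfkq" -> "ltfkq" -> "LTFKQ" -> "LTFKQ"
  "levvykozkhkd" -> "lvvykzkhkd" -> "LVVYKZKHKD" -> "LVYKZKHKD"
  "lbvl" -> "lbvl" -> "LBVL" -> "LBVL"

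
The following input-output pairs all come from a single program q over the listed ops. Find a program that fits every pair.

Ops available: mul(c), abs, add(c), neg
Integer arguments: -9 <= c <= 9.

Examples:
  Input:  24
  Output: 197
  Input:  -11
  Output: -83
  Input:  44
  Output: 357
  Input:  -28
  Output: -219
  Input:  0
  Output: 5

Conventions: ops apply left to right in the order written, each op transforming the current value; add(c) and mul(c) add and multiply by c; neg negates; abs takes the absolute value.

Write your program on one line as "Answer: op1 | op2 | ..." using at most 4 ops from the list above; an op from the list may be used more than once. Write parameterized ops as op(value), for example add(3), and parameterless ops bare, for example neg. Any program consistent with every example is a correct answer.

mul(8) | add(8) | add(-3)

Check, running the answer program on each example:
  24 -> 192 -> 200 -> 197
  -11 -> -88 -> -80 -> -83
  44 -> 352 -> 360 -> 357
  -28 -> -224 -> -216 -> -219
  0 -> 0 -> 8 -> 5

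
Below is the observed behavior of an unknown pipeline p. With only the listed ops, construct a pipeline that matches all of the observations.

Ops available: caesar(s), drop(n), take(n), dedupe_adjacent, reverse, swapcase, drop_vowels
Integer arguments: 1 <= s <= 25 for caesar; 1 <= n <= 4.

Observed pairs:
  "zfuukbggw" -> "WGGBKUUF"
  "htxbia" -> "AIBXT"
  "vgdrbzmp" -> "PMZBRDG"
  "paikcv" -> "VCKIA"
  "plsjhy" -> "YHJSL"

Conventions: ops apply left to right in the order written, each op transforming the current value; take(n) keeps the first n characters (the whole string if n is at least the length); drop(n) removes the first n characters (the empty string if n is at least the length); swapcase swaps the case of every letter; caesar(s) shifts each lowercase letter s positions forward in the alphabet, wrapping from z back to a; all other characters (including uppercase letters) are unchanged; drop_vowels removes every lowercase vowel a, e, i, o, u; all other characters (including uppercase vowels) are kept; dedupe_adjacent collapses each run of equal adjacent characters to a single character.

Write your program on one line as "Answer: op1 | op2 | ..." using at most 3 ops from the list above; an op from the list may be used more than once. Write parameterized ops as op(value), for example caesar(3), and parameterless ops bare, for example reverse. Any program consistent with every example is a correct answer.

drop(1) | reverse | swapcase

Check, running the answer program on each example:
  "zfuukbggw" -> "fuukbggw" -> "wggbkuuf" -> "WGGBKUUF"
  "htxbia" -> "txbia" -> "aibxt" -> "AIBXT"
  "vgdrbzmp" -> "gdrbzmp" -> "pmzbrdg" -> "PMZBRDG"
  "paikcv" -> "aikcv" -> "vckia" -> "VCKIA"
  "plsjhy" -> "lsjhy" -> "yhjsl" -> "YHJSL"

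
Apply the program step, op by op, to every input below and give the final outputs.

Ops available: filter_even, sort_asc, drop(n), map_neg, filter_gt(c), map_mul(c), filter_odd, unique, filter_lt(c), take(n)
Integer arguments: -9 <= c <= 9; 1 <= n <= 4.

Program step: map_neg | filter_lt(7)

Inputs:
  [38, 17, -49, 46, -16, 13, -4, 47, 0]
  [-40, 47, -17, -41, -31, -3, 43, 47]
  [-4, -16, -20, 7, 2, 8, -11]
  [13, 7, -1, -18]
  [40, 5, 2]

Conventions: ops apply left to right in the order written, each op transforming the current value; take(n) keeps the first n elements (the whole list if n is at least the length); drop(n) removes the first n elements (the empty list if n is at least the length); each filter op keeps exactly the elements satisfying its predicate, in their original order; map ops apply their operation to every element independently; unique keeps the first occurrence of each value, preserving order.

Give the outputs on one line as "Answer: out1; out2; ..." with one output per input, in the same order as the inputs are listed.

[-38, -17, -46, -13, 4, -47, 0]; [-47, 3, -43, -47]; [4, -7, -2, -8]; [-13, -7, 1]; [-40, -5, -2]

Execution, op by op:
  [38, 17, -49, 46, -16, 13, -4, 47, 0] -> [-38, -17, 49, -46, 16, -13, 4, -47, 0] -> [-38, -17, -46, -13, 4, -47, 0]
  [-40, 47, -17, -41, -31, -3, 43, 47] -> [40, -47, 17, 41, 31, 3, -43, -47] -> [-47, 3, -43, -47]
  [-4, -16, -20, 7, 2, 8, -11] -> [4, 16, 20, -7, -2, -8, 11] -> [4, -7, -2, -8]
  [13, 7, -1, -18] -> [-13, -7, 1, 18] -> [-13, -7, 1]
  [40, 5, 2] -> [-40, -5, -2] -> [-40, -5, -2]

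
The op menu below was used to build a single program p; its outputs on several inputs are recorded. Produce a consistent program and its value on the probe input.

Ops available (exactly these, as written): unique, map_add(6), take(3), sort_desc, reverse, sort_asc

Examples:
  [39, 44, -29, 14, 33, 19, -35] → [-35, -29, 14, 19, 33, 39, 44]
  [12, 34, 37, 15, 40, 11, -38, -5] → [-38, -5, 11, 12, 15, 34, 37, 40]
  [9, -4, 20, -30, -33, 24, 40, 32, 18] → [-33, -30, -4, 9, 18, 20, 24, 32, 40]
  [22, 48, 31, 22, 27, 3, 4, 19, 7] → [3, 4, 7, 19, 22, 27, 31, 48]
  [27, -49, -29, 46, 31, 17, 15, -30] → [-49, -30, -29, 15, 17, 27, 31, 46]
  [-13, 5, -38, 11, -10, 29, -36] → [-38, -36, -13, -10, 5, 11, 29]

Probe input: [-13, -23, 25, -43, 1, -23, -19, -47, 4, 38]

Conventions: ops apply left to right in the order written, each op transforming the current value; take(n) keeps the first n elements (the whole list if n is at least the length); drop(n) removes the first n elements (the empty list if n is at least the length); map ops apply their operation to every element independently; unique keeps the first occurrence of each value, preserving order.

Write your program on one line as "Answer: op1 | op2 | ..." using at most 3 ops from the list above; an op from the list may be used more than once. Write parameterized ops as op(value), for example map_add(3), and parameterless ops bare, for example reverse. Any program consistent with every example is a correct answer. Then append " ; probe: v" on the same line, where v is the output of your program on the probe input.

unique | sort_asc ; probe: [-47, -43, -23, -19, -13, 1, 4, 25, 38]

Check, running the answer program on each example:
  [39, 44, -29, 14, 33, 19, -35] -> [39, 44, -29, 14, 33, 19, -35] -> [-35, -29, 14, 19, 33, 39, 44]
  [12, 34, 37, 15, 40, 11, -38, -5] -> [12, 34, 37, 15, 40, 11, -38, -5] -> [-38, -5, 11, 12, 15, 34, 37, 40]
  [9, -4, 20, -30, -33, 24, 40, 32, 18] -> [9, -4, 20, -30, -33, 24, 40, 32, 18] -> [-33, -30, -4, 9, 18, 20, 24, 32, 40]
  [22, 48, 31, 22, 27, 3, 4, 19, 7] -> [22, 48, 31, 27, 3, 4, 19, 7] -> [3, 4, 7, 19, 22, 27, 31, 48]
  [27, -49, -29, 46, 31, 17, 15, -30] -> [27, -49, -29, 46, 31, 17, 15, -30] -> [-49, -30, -29, 15, 17, 27, 31, 46]
  [-13, 5, -38, 11, -10, 29, -36] -> [-13, 5, -38, 11, -10, 29, -36] -> [-38, -36, -13, -10, 5, 11, 29]
  probe: [-13, -23, 25, -43, 1, -23, -19, -47, 4, 38] -> [-13, -23, 25, -43, 1, -19, -47, 4, 38] -> [-47, -43, -23, -19, -13, 1, 4, 25, 38]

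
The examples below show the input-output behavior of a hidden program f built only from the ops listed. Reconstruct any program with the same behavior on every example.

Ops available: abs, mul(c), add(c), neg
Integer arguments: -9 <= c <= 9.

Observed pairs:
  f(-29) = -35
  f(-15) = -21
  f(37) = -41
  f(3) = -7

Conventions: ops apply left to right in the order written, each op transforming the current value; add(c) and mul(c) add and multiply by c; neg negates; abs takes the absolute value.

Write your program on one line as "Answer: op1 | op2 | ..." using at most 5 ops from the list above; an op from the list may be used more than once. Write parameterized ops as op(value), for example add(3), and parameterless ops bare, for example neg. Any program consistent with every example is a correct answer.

add(-1) | abs | neg | add(-5)

Check, running the answer program on each example:
  -29 -> -30 -> 30 -> -30 -> -35
  -15 -> -16 -> 16 -> -16 -> -21
  37 -> 36 -> 36 -> -36 -> -41
  3 -> 2 -> 2 -> -2 -> -7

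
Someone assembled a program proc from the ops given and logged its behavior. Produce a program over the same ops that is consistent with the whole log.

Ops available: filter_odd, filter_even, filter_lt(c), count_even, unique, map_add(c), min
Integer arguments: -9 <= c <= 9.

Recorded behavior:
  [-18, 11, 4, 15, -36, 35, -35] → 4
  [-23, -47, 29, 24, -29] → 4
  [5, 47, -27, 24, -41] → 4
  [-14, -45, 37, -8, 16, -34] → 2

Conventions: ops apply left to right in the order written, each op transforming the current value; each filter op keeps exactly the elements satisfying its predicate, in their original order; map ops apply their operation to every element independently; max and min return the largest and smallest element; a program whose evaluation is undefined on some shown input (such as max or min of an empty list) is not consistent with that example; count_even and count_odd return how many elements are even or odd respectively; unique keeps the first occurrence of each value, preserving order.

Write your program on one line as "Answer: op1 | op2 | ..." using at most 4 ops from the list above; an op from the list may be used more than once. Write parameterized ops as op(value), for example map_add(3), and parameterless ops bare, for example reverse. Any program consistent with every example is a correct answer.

map_add(9) | filter_even | map_add(-2) | count_even

Check, running the answer program on each example:
  [-18, 11, 4, 15, -36, 35, -35] -> [-9, 20, 13, 24, -27, 44, -26] -> [20, 24, 44, -26] -> [18, 22, 42, -28] -> 4
  [-23, -47, 29, 24, -29] -> [-14, -38, 38, 33, -20] -> [-14, -38, 38, -20] -> [-16, -40, 36, -22] -> 4
  [5, 47, -27, 24, -41] -> [14, 56, -18, 33, -32] -> [14, 56, -18, -32] -> [12, 54, -20, -34] -> 4
  [-14, -45, 37, -8, 16, -34] -> [-5, -36, 46, 1, 25, -25] -> [-36, 46] -> [-38, 44] -> 2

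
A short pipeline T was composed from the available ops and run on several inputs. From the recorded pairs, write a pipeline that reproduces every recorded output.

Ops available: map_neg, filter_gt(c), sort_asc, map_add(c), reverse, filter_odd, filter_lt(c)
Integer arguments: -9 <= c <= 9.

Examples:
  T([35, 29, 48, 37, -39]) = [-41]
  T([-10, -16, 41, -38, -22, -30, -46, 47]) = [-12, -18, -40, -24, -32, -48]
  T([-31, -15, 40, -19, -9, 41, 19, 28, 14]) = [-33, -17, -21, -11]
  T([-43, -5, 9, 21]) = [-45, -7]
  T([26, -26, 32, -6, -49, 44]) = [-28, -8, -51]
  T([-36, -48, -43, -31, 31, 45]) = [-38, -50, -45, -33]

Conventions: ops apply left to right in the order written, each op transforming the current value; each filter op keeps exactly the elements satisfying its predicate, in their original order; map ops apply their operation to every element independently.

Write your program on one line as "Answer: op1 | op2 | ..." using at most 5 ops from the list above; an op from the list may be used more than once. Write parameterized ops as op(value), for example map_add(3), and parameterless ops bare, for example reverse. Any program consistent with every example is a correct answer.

reverse | filter_lt(1) | map_add(2) | map_add(-4) | reverse

Check, running the answer program on each example:
  [35, 29, 48, 37, -39] -> [-39, 37, 48, 29, 35] -> [-39] -> [-37] -> [-41] -> [-41]
  [-10, -16, 41, -38, -22, -30, -46, 47] -> [47, -46, -30, -22, -38, 41, -16, -10] -> [-46, -30, -22, -38, -16, -10] -> [-44, -28, -20, -36, -14, -8] -> [-48, -32, -24, -40, -18, -12] -> [-12, -18, -40, -24, -32, -48]
  [-31, -15, 40, -19, -9, 41, 19, 28, 14] -> [14, 28, 19, 41, -9, -19, 40, -15, -31] -> [-9, -19, -15, -31] -> [-7, -17, -13, -29] -> [-11, -21, -17, -33] -> [-33, -17, -21, -11]
  [-43, -5, 9, 21] -> [21, 9, -5, -43] -> [-5, -43] -> [-3, -41] -> [-7, -45] -> [-45, -7]
  [26, -26, 32, -6, -49, 44] -> [44, -49, -6, 32, -26, 26] -> [-49, -6, -26] -> [-47, -4, -24] -> [-51, -8, -28] -> [-28, -8, -51]
  [-36, -48, -43, -31, 31, 45] -> [45, 31, -31, -43, -48, -36] -> [-31, -43, -48, -36] -> [-29, -41, -46, -34] -> [-33, -45, -50, -38] -> [-38, -50, -45, -33]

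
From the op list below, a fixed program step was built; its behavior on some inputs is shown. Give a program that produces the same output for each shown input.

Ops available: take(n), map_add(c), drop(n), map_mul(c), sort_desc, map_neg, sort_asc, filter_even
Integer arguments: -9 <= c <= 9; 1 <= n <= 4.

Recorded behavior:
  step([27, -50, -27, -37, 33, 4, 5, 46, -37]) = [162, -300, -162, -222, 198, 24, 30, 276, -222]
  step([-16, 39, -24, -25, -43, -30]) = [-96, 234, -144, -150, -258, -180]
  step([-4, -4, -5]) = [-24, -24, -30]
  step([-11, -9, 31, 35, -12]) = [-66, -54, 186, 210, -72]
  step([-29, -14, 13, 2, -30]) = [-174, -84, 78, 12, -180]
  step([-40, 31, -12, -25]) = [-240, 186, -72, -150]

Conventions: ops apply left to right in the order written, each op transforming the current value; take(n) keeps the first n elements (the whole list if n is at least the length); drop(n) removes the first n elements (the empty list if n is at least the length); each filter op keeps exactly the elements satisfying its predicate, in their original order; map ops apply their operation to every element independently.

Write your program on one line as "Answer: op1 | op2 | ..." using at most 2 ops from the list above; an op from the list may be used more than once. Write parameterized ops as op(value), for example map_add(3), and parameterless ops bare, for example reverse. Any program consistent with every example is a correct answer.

map_neg | map_mul(-6)

Check, running the answer program on each example:
  [27, -50, -27, -37, 33, 4, 5, 46, -37] -> [-27, 50, 27, 37, -33, -4, -5, -46, 37] -> [162, -300, -162, -222, 198, 24, 30, 276, -222]
  [-16, 39, -24, -25, -43, -30] -> [16, -39, 24, 25, 43, 30] -> [-96, 234, -144, -150, -258, -180]
  [-4, -4, -5] -> [4, 4, 5] -> [-24, -24, -30]
  [-11, -9, 31, 35, -12] -> [11, 9, -31, -35, 12] -> [-66, -54, 186, 210, -72]
  [-29, -14, 13, 2, -30] -> [29, 14, -13, -2, 30] -> [-174, -84, 78, 12, -180]
  [-40, 31, -12, -25] -> [40, -31, 12, 25] -> [-240, 186, -72, -150]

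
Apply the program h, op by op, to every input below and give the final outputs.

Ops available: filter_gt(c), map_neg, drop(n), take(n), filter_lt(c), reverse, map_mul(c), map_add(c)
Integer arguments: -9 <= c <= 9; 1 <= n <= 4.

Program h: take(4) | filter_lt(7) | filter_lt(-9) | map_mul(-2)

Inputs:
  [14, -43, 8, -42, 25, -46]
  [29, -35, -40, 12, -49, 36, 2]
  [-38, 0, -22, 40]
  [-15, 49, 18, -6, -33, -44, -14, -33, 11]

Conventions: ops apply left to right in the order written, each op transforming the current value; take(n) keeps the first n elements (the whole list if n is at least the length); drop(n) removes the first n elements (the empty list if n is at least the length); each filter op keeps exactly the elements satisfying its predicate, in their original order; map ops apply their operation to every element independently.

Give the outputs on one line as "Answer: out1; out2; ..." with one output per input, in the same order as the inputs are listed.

Execution, op by op:
  [14, -43, 8, -42, 25, -46] -> [14, -43, 8, -42] -> [-43, -42] -> [-43, -42] -> [86, 84]
  [29, -35, -40, 12, -49, 36, 2] -> [29, -35, -40, 12] -> [-35, -40] -> [-35, -40] -> [70, 80]
  [-38, 0, -22, 40] -> [-38, 0, -22, 40] -> [-38, 0, -22] -> [-38, -22] -> [76, 44]
  [-15, 49, 18, -6, -33, -44, -14, -33, 11] -> [-15, 49, 18, -6] -> [-15, -6] -> [-15] -> [30]

[86, 84]; [70, 80]; [76, 44]; [30]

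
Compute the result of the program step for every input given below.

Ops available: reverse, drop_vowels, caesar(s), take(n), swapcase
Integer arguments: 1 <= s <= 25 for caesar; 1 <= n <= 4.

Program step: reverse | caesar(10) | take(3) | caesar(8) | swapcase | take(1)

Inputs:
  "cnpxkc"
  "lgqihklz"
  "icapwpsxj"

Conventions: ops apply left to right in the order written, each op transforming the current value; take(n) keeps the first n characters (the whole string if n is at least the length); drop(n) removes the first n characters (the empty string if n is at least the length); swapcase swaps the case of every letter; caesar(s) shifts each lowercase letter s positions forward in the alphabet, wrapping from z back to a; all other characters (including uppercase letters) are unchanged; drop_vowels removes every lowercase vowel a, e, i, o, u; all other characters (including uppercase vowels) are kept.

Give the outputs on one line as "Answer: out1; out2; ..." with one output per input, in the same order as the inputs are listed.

Execution, op by op:
  "cnpxkc" -> "ckxpnc" -> "muhzxm" -> "muh" -> "ucp" -> "UCP" -> "U"
  "lgqihklz" -> "zlkhiqgl" -> "jvursaqv" -> "jvu" -> "rdc" -> "RDC" -> "R"
  "icapwpsxj" -> "jxspwpaci" -> "thczgzkms" -> "thc" -> "bpk" -> "BPK" -> "B"

"U"; "R"; "B"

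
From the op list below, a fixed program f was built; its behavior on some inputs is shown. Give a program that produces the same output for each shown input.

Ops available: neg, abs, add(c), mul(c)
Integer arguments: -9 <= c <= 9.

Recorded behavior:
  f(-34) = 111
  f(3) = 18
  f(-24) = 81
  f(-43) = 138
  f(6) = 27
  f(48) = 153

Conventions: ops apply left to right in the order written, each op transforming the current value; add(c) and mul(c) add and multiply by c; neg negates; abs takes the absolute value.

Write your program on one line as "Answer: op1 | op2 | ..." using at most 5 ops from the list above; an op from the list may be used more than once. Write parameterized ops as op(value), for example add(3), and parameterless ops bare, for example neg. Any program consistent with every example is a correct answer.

mul(-3) | neg | abs | add(9)

Check, running the answer program on each example:
  -34 -> 102 -> -102 -> 102 -> 111
  3 -> -9 -> 9 -> 9 -> 18
  -24 -> 72 -> -72 -> 72 -> 81
  -43 -> 129 -> -129 -> 129 -> 138
  6 -> -18 -> 18 -> 18 -> 27
  48 -> -144 -> 144 -> 144 -> 153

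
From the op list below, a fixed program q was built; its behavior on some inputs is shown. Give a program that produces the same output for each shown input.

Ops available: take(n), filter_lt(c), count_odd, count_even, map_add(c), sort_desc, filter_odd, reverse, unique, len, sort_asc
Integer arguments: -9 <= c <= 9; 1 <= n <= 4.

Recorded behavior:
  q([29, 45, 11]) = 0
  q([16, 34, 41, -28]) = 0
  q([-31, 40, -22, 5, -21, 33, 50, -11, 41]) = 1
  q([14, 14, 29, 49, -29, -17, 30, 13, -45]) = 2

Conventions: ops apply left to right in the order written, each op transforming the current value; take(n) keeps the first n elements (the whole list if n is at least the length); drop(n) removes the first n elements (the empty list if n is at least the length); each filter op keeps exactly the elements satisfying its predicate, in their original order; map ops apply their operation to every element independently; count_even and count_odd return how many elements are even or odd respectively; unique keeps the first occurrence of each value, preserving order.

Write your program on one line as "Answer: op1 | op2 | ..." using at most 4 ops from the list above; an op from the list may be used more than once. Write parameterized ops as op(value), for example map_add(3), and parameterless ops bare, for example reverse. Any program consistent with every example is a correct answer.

filter_lt(-9) | take(2) | sort_desc | count_odd

Check, running the answer program on each example:
  [29, 45, 11] -> [] -> [] -> [] -> 0
  [16, 34, 41, -28] -> [-28] -> [-28] -> [-28] -> 0
  [-31, 40, -22, 5, -21, 33, 50, -11, 41] -> [-31, -22, -21, -11] -> [-31, -22] -> [-22, -31] -> 1
  [14, 14, 29, 49, -29, -17, 30, 13, -45] -> [-29, -17, -45] -> [-29, -17] -> [-17, -29] -> 2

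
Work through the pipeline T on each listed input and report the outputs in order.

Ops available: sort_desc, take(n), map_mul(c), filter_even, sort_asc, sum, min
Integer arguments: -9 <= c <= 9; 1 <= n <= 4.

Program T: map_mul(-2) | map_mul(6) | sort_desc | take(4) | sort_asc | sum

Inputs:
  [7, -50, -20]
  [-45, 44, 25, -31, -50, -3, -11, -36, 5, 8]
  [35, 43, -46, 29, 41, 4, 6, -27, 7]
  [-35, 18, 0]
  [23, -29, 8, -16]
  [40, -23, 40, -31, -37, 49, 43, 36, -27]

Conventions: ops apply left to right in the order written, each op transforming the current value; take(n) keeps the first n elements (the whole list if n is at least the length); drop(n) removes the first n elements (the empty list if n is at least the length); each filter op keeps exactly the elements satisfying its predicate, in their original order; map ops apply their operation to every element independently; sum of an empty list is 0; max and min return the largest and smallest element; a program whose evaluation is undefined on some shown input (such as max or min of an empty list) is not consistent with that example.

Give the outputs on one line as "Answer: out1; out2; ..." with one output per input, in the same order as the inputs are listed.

756; 1944; 756; 204; 168; 1416

Execution, op by op:
  [7, -50, -20] -> [-14, 100, 40] -> [-84, 600, 240] -> [600, 240, -84] -> [600, 240, -84] -> [-84, 240, 600] -> 756
  [-45, 44, 25, -31, -50, -3, -11, -36, 5, 8] -> [90, -88, -50, 62, 100, 6, 22, 72, -10, -16] -> [540, -528, -300, 372, 600, 36, 132, 432, -60, -96] -> [600, 540, 432, 372, 132, 36, -60, -96, -300, -528] -> [600, 540, 432, 372] -> [372, 432, 540, 600] -> 1944
  [35, 43, -46, 29, 41, 4, 6, -27, 7] -> [-70, -86, 92, -58, -82, -8, -12, 54, -14] -> [-420, -516, 552, -348, -492, -48, -72, 324, -84] -> [552, 324, -48, -72, -84, -348, -420, -492, -516] -> [552, 324, -48, -72] -> [-72, -48, 324, 552] -> 756
  [-35, 18, 0] -> [70, -36, 0] -> [420, -216, 0] -> [420, 0, -216] -> [420, 0, -216] -> [-216, 0, 420] -> 204
  [23, -29, 8, -16] -> [-46, 58, -16, 32] -> [-276, 348, -96, 192] -> [348, 192, -96, -276] -> [348, 192, -96, -276] -> [-276, -96, 192, 348] -> 168
  [40, -23, 40, -31, -37, 49, 43, 36, -27] -> [-80, 46, -80, 62, 74, -98, -86, -72, 54] -> [-480, 276, -480, 372, 444, -588, -516, -432, 324] -> [444, 372, 324, 276, -432, -480, -480, -516, -588] -> [444, 372, 324, 276] -> [276, 324, 372, 444] -> 1416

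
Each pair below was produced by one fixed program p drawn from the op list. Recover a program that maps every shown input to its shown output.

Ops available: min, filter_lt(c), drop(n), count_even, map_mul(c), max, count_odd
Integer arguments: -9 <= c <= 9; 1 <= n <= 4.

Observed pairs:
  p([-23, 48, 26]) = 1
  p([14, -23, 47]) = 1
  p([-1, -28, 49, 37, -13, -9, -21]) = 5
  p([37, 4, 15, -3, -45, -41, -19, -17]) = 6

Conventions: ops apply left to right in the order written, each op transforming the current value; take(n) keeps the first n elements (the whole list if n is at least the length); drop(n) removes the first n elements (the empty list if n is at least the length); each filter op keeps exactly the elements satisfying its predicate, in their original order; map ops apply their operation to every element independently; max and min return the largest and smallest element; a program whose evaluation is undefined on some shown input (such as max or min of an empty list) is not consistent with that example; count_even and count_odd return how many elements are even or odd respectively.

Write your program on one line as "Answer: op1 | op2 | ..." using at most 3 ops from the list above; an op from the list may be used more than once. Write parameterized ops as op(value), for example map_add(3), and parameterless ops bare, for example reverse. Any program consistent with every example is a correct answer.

map_mul(-2) | drop(2) | count_even

Check, running the answer program on each example:
  [-23, 48, 26] -> [46, -96, -52] -> [-52] -> 1
  [14, -23, 47] -> [-28, 46, -94] -> [-94] -> 1
  [-1, -28, 49, 37, -13, -9, -21] -> [2, 56, -98, -74, 26, 18, 42] -> [-98, -74, 26, 18, 42] -> 5
  [37, 4, 15, -3, -45, -41, -19, -17] -> [-74, -8, -30, 6, 90, 82, 38, 34] -> [-30, 6, 90, 82, 38, 34] -> 6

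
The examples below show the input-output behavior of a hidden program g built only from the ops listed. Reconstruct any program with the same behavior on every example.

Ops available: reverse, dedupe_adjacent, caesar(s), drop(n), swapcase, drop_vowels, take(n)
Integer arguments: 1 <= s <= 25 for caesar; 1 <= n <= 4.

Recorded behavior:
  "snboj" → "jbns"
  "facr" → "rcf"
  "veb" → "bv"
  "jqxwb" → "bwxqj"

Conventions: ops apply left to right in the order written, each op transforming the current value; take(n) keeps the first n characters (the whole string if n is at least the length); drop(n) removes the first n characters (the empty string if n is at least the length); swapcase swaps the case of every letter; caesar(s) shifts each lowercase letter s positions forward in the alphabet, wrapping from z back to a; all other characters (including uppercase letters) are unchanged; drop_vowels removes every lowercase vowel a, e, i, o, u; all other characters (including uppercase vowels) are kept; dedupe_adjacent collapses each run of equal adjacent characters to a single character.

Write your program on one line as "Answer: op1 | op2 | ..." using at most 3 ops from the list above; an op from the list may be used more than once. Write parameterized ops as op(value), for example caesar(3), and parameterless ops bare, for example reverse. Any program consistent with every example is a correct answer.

reverse | drop_vowels

Check, running the answer program on each example:
  "snboj" -> "jobns" -> "jbns"
  "facr" -> "rcaf" -> "rcf"
  "veb" -> "bev" -> "bv"
  "jqxwb" -> "bwxqj" -> "bwxqj"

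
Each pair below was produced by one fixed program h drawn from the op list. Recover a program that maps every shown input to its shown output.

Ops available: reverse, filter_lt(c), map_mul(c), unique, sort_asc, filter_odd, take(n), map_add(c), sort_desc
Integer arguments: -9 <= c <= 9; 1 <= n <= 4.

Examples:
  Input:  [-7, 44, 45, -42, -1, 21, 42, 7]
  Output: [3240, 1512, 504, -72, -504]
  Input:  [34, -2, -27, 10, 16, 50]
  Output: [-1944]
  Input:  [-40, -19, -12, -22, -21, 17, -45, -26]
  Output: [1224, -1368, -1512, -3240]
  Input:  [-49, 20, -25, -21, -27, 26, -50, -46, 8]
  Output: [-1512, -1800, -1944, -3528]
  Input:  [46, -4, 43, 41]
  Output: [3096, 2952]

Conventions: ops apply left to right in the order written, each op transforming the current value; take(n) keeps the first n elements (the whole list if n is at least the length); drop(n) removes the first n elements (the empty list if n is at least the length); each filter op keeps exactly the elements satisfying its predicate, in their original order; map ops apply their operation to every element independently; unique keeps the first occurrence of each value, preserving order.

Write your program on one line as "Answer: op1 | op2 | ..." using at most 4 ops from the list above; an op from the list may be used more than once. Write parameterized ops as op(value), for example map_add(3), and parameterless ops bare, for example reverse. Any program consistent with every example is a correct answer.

sort_desc | filter_odd | map_mul(-9) | map_mul(-8)

Check, running the answer program on each example:
  [-7, 44, 45, -42, -1, 21, 42, 7] -> [45, 44, 42, 21, 7, -1, -7, -42] -> [45, 21, 7, -1, -7] -> [-405, -189, -63, 9, 63] -> [3240, 1512, 504, -72, -504]
  [34, -2, -27, 10, 16, 50] -> [50, 34, 16, 10, -2, -27] -> [-27] -> [243] -> [-1944]
  [-40, -19, -12, -22, -21, 17, -45, -26] -> [17, -12, -19, -21, -22, -26, -40, -45] -> [17, -19, -21, -45] -> [-153, 171, 189, 405] -> [1224, -1368, -1512, -3240]
  [-49, 20, -25, -21, -27, 26, -50, -46, 8] -> [26, 20, 8, -21, -25, -27, -46, -49, -50] -> [-21, -25, -27, -49] -> [189, 225, 243, 441] -> [-1512, -1800, -1944, -3528]
  [46, -4, 43, 41] -> [46, 43, 41, -4] -> [43, 41] -> [-387, -369] -> [3096, 2952]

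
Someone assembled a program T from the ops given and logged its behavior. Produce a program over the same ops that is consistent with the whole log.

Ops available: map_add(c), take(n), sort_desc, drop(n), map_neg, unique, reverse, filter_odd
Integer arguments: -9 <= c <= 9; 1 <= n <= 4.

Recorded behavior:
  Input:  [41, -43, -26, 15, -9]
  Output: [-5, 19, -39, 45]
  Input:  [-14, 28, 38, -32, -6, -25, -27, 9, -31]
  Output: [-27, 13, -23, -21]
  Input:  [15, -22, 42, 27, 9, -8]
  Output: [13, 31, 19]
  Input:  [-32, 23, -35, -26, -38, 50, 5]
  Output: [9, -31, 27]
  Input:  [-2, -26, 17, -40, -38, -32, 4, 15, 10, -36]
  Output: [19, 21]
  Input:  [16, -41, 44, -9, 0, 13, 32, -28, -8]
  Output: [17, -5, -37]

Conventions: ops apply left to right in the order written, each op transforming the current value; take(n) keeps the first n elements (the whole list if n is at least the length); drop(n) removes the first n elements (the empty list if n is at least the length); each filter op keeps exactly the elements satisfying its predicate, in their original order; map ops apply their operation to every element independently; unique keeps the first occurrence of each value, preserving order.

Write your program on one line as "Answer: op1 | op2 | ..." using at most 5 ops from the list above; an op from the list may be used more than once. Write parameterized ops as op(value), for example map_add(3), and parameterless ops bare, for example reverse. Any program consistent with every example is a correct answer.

reverse | filter_odd | map_add(-5) | map_add(9)

Check, running the answer program on each example:
  [41, -43, -26, 15, -9] -> [-9, 15, -26, -43, 41] -> [-9, 15, -43, 41] -> [-14, 10, -48, 36] -> [-5, 19, -39, 45]
  [-14, 28, 38, -32, -6, -25, -27, 9, -31] -> [-31, 9, -27, -25, -6, -32, 38, 28, -14] -> [-31, 9, -27, -25] -> [-36, 4, -32, -30] -> [-27, 13, -23, -21]
  [15, -22, 42, 27, 9, -8] -> [-8, 9, 27, 42, -22, 15] -> [9, 27, 15] -> [4, 22, 10] -> [13, 31, 19]
  [-32, 23, -35, -26, -38, 50, 5] -> [5, 50, -38, -26, -35, 23, -32] -> [5, -35, 23] -> [0, -40, 18] -> [9, -31, 27]
  [-2, -26, 17, -40, -38, -32, 4, 15, 10, -36] -> [-36, 10, 15, 4, -32, -38, -40, 17, -26, -2] -> [15, 17] -> [10, 12] -> [19, 21]
  [16, -41, 44, -9, 0, 13, 32, -28, -8] -> [-8, -28, 32, 13, 0, -9, 44, -41, 16] -> [13, -9, -41] -> [8, -14, -46] -> [17, -5, -37]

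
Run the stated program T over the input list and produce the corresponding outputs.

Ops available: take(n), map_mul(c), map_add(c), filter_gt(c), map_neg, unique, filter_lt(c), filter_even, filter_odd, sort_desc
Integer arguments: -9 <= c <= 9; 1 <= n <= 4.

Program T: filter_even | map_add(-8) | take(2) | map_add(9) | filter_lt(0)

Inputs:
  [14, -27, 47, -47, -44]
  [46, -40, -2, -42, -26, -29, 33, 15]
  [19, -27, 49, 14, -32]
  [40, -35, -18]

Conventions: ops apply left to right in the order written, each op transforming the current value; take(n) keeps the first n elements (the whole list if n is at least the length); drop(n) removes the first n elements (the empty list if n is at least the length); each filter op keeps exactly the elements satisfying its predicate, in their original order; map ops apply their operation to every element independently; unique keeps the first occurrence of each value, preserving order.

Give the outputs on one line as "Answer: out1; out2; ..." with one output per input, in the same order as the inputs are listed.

[-43]; [-39]; [-31]; [-17]

Execution, op by op:
  [14, -27, 47, -47, -44] -> [14, -44] -> [6, -52] -> [6, -52] -> [15, -43] -> [-43]
  [46, -40, -2, -42, -26, -29, 33, 15] -> [46, -40, -2, -42, -26] -> [38, -48, -10, -50, -34] -> [38, -48] -> [47, -39] -> [-39]
  [19, -27, 49, 14, -32] -> [14, -32] -> [6, -40] -> [6, -40] -> [15, -31] -> [-31]
  [40, -35, -18] -> [40, -18] -> [32, -26] -> [32, -26] -> [41, -17] -> [-17]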